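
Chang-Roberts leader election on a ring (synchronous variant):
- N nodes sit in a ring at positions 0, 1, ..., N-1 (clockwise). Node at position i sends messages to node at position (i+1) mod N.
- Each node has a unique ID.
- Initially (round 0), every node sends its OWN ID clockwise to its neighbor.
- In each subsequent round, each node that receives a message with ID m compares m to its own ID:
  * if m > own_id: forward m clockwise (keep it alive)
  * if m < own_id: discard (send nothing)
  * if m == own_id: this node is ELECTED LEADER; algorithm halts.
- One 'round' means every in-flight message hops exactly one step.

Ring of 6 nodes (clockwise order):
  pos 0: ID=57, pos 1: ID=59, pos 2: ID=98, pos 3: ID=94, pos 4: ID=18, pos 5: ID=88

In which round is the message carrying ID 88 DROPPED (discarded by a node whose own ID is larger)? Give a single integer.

Answer: 3

Derivation:
Round 1: pos1(id59) recv 57: drop; pos2(id98) recv 59: drop; pos3(id94) recv 98: fwd; pos4(id18) recv 94: fwd; pos5(id88) recv 18: drop; pos0(id57) recv 88: fwd
Round 2: pos4(id18) recv 98: fwd; pos5(id88) recv 94: fwd; pos1(id59) recv 88: fwd
Round 3: pos5(id88) recv 98: fwd; pos0(id57) recv 94: fwd; pos2(id98) recv 88: drop
Round 4: pos0(id57) recv 98: fwd; pos1(id59) recv 94: fwd
Round 5: pos1(id59) recv 98: fwd; pos2(id98) recv 94: drop
Round 6: pos2(id98) recv 98: ELECTED
Message ID 88 originates at pos 5; dropped at pos 2 in round 3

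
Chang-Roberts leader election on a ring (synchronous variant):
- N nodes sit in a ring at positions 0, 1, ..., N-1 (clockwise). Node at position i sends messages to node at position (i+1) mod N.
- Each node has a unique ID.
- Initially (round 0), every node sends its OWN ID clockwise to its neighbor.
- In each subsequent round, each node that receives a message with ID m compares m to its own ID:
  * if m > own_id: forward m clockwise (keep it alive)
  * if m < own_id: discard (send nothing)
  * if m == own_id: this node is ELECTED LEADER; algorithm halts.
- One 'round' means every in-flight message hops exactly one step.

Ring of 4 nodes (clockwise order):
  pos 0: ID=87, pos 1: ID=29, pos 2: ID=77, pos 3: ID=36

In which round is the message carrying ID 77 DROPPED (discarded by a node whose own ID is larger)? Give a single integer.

Answer: 2

Derivation:
Round 1: pos1(id29) recv 87: fwd; pos2(id77) recv 29: drop; pos3(id36) recv 77: fwd; pos0(id87) recv 36: drop
Round 2: pos2(id77) recv 87: fwd; pos0(id87) recv 77: drop
Round 3: pos3(id36) recv 87: fwd
Round 4: pos0(id87) recv 87: ELECTED
Message ID 77 originates at pos 2; dropped at pos 0 in round 2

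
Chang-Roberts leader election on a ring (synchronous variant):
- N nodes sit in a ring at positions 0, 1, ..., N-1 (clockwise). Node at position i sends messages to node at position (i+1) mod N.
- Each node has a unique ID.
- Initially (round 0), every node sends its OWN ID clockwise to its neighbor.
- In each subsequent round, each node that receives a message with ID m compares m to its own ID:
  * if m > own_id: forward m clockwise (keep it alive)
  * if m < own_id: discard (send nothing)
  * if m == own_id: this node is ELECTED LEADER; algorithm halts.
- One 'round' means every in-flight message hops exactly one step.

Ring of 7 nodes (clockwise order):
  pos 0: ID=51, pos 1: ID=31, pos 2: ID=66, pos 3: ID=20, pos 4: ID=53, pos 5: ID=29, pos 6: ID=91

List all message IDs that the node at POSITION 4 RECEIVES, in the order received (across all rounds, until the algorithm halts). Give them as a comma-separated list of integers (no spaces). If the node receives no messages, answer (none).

Round 1: pos1(id31) recv 51: fwd; pos2(id66) recv 31: drop; pos3(id20) recv 66: fwd; pos4(id53) recv 20: drop; pos5(id29) recv 53: fwd; pos6(id91) recv 29: drop; pos0(id51) recv 91: fwd
Round 2: pos2(id66) recv 51: drop; pos4(id53) recv 66: fwd; pos6(id91) recv 53: drop; pos1(id31) recv 91: fwd
Round 3: pos5(id29) recv 66: fwd; pos2(id66) recv 91: fwd
Round 4: pos6(id91) recv 66: drop; pos3(id20) recv 91: fwd
Round 5: pos4(id53) recv 91: fwd
Round 6: pos5(id29) recv 91: fwd
Round 7: pos6(id91) recv 91: ELECTED

Answer: 20,66,91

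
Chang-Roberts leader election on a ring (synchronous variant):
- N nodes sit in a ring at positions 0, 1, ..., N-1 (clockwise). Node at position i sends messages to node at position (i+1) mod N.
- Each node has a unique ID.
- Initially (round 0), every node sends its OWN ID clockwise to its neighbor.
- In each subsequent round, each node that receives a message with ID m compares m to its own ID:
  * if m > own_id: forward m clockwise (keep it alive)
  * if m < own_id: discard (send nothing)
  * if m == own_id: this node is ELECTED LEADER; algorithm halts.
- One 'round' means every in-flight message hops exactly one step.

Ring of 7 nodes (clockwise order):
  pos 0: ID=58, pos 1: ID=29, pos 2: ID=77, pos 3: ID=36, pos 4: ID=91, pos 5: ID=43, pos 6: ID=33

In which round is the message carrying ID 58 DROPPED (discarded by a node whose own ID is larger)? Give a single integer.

Round 1: pos1(id29) recv 58: fwd; pos2(id77) recv 29: drop; pos3(id36) recv 77: fwd; pos4(id91) recv 36: drop; pos5(id43) recv 91: fwd; pos6(id33) recv 43: fwd; pos0(id58) recv 33: drop
Round 2: pos2(id77) recv 58: drop; pos4(id91) recv 77: drop; pos6(id33) recv 91: fwd; pos0(id58) recv 43: drop
Round 3: pos0(id58) recv 91: fwd
Round 4: pos1(id29) recv 91: fwd
Round 5: pos2(id77) recv 91: fwd
Round 6: pos3(id36) recv 91: fwd
Round 7: pos4(id91) recv 91: ELECTED
Message ID 58 originates at pos 0; dropped at pos 2 in round 2

Answer: 2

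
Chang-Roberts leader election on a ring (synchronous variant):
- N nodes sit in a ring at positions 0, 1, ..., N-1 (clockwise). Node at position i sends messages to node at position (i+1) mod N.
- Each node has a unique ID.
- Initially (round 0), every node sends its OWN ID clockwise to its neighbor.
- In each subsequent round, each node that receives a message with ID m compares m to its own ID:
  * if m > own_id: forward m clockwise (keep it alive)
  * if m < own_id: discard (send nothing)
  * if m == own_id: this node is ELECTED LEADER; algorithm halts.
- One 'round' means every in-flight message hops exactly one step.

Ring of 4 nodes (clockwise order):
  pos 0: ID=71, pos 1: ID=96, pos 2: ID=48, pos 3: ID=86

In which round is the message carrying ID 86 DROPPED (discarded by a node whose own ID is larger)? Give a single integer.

Answer: 2

Derivation:
Round 1: pos1(id96) recv 71: drop; pos2(id48) recv 96: fwd; pos3(id86) recv 48: drop; pos0(id71) recv 86: fwd
Round 2: pos3(id86) recv 96: fwd; pos1(id96) recv 86: drop
Round 3: pos0(id71) recv 96: fwd
Round 4: pos1(id96) recv 96: ELECTED
Message ID 86 originates at pos 3; dropped at pos 1 in round 2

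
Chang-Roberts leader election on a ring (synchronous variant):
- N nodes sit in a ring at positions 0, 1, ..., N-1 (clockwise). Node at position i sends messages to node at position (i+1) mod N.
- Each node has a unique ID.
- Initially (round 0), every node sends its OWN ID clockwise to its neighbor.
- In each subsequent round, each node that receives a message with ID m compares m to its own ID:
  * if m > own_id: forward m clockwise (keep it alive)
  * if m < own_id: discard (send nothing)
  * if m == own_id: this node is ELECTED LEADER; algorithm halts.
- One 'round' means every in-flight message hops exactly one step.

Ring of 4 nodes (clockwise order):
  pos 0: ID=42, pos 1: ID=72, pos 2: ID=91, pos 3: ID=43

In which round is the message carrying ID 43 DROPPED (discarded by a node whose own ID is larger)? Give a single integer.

Round 1: pos1(id72) recv 42: drop; pos2(id91) recv 72: drop; pos3(id43) recv 91: fwd; pos0(id42) recv 43: fwd
Round 2: pos0(id42) recv 91: fwd; pos1(id72) recv 43: drop
Round 3: pos1(id72) recv 91: fwd
Round 4: pos2(id91) recv 91: ELECTED
Message ID 43 originates at pos 3; dropped at pos 1 in round 2

Answer: 2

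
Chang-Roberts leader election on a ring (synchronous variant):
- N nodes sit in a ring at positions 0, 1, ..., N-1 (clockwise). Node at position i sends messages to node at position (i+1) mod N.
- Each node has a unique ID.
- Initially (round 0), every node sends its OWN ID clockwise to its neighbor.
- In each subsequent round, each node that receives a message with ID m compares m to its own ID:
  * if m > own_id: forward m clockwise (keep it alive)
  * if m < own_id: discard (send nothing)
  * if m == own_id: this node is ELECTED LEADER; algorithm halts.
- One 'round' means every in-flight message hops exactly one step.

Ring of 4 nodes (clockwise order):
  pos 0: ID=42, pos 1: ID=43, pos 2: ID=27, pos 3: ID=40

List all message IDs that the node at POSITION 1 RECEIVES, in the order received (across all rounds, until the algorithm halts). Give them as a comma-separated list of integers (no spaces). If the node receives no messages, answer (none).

Answer: 42,43

Derivation:
Round 1: pos1(id43) recv 42: drop; pos2(id27) recv 43: fwd; pos3(id40) recv 27: drop; pos0(id42) recv 40: drop
Round 2: pos3(id40) recv 43: fwd
Round 3: pos0(id42) recv 43: fwd
Round 4: pos1(id43) recv 43: ELECTED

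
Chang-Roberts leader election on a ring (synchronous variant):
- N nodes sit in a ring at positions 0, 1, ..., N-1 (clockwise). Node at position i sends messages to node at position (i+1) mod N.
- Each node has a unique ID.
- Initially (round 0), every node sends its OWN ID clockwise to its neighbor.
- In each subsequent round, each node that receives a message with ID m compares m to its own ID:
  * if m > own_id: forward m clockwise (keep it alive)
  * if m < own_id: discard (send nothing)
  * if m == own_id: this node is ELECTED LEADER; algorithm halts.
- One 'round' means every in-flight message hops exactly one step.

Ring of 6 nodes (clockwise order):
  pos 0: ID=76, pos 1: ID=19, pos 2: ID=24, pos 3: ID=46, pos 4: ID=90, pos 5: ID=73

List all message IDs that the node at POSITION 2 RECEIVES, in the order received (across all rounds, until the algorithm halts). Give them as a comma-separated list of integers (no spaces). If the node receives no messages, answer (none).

Answer: 19,76,90

Derivation:
Round 1: pos1(id19) recv 76: fwd; pos2(id24) recv 19: drop; pos3(id46) recv 24: drop; pos4(id90) recv 46: drop; pos5(id73) recv 90: fwd; pos0(id76) recv 73: drop
Round 2: pos2(id24) recv 76: fwd; pos0(id76) recv 90: fwd
Round 3: pos3(id46) recv 76: fwd; pos1(id19) recv 90: fwd
Round 4: pos4(id90) recv 76: drop; pos2(id24) recv 90: fwd
Round 5: pos3(id46) recv 90: fwd
Round 6: pos4(id90) recv 90: ELECTED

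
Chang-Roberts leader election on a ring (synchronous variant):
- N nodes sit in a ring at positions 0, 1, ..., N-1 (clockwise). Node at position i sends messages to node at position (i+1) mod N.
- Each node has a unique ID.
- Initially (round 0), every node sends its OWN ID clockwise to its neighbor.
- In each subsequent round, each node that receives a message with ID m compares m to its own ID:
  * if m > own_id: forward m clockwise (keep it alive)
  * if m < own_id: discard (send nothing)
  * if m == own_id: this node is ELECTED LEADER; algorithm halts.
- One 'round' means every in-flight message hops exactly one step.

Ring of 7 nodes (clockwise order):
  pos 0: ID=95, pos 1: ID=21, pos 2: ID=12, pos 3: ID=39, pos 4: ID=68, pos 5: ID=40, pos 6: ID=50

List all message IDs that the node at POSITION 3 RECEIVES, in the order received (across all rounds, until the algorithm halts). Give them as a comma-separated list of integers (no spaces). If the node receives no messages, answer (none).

Round 1: pos1(id21) recv 95: fwd; pos2(id12) recv 21: fwd; pos3(id39) recv 12: drop; pos4(id68) recv 39: drop; pos5(id40) recv 68: fwd; pos6(id50) recv 40: drop; pos0(id95) recv 50: drop
Round 2: pos2(id12) recv 95: fwd; pos3(id39) recv 21: drop; pos6(id50) recv 68: fwd
Round 3: pos3(id39) recv 95: fwd; pos0(id95) recv 68: drop
Round 4: pos4(id68) recv 95: fwd
Round 5: pos5(id40) recv 95: fwd
Round 6: pos6(id50) recv 95: fwd
Round 7: pos0(id95) recv 95: ELECTED

Answer: 12,21,95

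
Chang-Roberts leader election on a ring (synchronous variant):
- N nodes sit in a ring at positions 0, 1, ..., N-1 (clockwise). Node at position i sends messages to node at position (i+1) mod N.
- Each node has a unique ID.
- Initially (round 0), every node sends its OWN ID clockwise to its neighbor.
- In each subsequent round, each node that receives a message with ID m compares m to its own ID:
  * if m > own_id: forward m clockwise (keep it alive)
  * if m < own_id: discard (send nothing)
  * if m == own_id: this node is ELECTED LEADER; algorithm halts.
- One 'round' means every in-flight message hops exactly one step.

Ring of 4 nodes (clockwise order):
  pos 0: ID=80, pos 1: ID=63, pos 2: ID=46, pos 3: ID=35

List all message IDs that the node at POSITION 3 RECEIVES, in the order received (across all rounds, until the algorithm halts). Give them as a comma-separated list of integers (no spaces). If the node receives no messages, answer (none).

Round 1: pos1(id63) recv 80: fwd; pos2(id46) recv 63: fwd; pos3(id35) recv 46: fwd; pos0(id80) recv 35: drop
Round 2: pos2(id46) recv 80: fwd; pos3(id35) recv 63: fwd; pos0(id80) recv 46: drop
Round 3: pos3(id35) recv 80: fwd; pos0(id80) recv 63: drop
Round 4: pos0(id80) recv 80: ELECTED

Answer: 46,63,80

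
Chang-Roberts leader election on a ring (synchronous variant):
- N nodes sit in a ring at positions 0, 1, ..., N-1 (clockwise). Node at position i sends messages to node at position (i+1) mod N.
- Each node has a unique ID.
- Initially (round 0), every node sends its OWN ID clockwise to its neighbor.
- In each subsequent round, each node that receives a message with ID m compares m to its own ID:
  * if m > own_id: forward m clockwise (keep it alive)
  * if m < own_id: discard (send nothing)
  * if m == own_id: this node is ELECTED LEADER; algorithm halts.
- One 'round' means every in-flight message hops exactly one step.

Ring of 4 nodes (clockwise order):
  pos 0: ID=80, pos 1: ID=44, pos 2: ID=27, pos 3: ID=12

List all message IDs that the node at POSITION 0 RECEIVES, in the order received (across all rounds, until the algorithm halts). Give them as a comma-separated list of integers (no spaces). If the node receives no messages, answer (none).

Round 1: pos1(id44) recv 80: fwd; pos2(id27) recv 44: fwd; pos3(id12) recv 27: fwd; pos0(id80) recv 12: drop
Round 2: pos2(id27) recv 80: fwd; pos3(id12) recv 44: fwd; pos0(id80) recv 27: drop
Round 3: pos3(id12) recv 80: fwd; pos0(id80) recv 44: drop
Round 4: pos0(id80) recv 80: ELECTED

Answer: 12,27,44,80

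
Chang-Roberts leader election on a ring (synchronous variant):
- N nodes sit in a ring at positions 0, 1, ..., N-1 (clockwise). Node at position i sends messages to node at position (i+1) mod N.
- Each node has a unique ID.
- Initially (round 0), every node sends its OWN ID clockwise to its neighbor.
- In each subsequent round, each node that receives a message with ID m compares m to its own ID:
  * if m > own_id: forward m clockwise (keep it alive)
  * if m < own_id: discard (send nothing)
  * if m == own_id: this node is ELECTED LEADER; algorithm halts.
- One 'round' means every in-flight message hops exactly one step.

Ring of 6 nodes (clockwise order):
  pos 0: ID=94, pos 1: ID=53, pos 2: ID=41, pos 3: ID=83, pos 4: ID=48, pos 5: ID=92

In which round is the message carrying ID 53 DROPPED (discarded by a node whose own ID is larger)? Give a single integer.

Answer: 2

Derivation:
Round 1: pos1(id53) recv 94: fwd; pos2(id41) recv 53: fwd; pos3(id83) recv 41: drop; pos4(id48) recv 83: fwd; pos5(id92) recv 48: drop; pos0(id94) recv 92: drop
Round 2: pos2(id41) recv 94: fwd; pos3(id83) recv 53: drop; pos5(id92) recv 83: drop
Round 3: pos3(id83) recv 94: fwd
Round 4: pos4(id48) recv 94: fwd
Round 5: pos5(id92) recv 94: fwd
Round 6: pos0(id94) recv 94: ELECTED
Message ID 53 originates at pos 1; dropped at pos 3 in round 2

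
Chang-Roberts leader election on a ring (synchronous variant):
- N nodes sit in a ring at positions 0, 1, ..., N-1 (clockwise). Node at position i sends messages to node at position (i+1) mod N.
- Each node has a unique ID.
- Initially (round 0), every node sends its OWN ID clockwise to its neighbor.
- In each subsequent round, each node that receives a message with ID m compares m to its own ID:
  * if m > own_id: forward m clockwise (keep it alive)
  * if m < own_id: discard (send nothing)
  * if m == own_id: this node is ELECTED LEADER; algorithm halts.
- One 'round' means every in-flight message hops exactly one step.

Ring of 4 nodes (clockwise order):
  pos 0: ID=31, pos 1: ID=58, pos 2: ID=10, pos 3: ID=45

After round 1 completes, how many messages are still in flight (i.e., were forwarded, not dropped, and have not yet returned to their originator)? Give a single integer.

Answer: 2

Derivation:
Round 1: pos1(id58) recv 31: drop; pos2(id10) recv 58: fwd; pos3(id45) recv 10: drop; pos0(id31) recv 45: fwd
After round 1: 2 messages still in flight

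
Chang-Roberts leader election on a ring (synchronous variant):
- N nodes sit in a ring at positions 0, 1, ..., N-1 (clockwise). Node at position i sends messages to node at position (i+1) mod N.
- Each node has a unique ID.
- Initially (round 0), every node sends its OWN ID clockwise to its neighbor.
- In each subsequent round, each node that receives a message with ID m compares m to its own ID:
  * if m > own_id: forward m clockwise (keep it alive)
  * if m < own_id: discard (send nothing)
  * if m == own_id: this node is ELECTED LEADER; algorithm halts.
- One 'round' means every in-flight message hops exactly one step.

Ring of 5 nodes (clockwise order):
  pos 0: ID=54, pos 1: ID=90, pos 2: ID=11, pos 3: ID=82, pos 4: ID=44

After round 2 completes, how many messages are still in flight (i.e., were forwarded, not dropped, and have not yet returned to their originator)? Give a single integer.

Round 1: pos1(id90) recv 54: drop; pos2(id11) recv 90: fwd; pos3(id82) recv 11: drop; pos4(id44) recv 82: fwd; pos0(id54) recv 44: drop
Round 2: pos3(id82) recv 90: fwd; pos0(id54) recv 82: fwd
After round 2: 2 messages still in flight

Answer: 2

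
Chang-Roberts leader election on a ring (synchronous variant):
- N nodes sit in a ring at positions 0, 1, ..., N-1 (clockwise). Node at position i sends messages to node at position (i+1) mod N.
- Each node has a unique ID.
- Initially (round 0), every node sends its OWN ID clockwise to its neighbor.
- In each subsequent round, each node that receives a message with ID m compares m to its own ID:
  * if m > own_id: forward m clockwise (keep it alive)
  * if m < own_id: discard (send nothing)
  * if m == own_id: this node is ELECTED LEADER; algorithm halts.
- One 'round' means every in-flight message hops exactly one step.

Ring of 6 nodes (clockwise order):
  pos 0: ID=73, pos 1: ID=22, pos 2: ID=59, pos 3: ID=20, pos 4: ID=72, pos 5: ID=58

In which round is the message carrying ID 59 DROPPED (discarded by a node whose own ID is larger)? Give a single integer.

Round 1: pos1(id22) recv 73: fwd; pos2(id59) recv 22: drop; pos3(id20) recv 59: fwd; pos4(id72) recv 20: drop; pos5(id58) recv 72: fwd; pos0(id73) recv 58: drop
Round 2: pos2(id59) recv 73: fwd; pos4(id72) recv 59: drop; pos0(id73) recv 72: drop
Round 3: pos3(id20) recv 73: fwd
Round 4: pos4(id72) recv 73: fwd
Round 5: pos5(id58) recv 73: fwd
Round 6: pos0(id73) recv 73: ELECTED
Message ID 59 originates at pos 2; dropped at pos 4 in round 2

Answer: 2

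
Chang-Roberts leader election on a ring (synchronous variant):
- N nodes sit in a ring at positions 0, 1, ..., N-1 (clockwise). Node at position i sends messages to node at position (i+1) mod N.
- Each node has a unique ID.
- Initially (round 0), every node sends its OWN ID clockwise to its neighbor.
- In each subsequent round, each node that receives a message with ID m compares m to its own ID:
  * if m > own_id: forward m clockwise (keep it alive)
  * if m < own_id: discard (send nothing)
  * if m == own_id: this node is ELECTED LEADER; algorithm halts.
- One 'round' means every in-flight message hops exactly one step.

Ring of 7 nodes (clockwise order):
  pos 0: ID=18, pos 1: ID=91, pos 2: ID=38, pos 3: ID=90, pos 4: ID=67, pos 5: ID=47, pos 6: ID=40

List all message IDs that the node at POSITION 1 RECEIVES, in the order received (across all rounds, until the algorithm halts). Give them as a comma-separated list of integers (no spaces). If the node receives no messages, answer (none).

Round 1: pos1(id91) recv 18: drop; pos2(id38) recv 91: fwd; pos3(id90) recv 38: drop; pos4(id67) recv 90: fwd; pos5(id47) recv 67: fwd; pos6(id40) recv 47: fwd; pos0(id18) recv 40: fwd
Round 2: pos3(id90) recv 91: fwd; pos5(id47) recv 90: fwd; pos6(id40) recv 67: fwd; pos0(id18) recv 47: fwd; pos1(id91) recv 40: drop
Round 3: pos4(id67) recv 91: fwd; pos6(id40) recv 90: fwd; pos0(id18) recv 67: fwd; pos1(id91) recv 47: drop
Round 4: pos5(id47) recv 91: fwd; pos0(id18) recv 90: fwd; pos1(id91) recv 67: drop
Round 5: pos6(id40) recv 91: fwd; pos1(id91) recv 90: drop
Round 6: pos0(id18) recv 91: fwd
Round 7: pos1(id91) recv 91: ELECTED

Answer: 18,40,47,67,90,91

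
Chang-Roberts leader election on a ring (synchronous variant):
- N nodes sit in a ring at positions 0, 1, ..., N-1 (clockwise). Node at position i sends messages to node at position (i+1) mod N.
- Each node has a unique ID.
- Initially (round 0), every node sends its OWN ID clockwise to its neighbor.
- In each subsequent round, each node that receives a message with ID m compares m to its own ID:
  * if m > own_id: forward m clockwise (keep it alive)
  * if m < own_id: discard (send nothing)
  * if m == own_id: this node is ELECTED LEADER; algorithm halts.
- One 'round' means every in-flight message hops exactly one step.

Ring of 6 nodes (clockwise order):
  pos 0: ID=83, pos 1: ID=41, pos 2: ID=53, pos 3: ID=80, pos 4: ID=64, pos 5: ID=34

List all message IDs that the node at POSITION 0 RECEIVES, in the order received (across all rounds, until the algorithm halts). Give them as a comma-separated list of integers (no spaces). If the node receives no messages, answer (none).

Round 1: pos1(id41) recv 83: fwd; pos2(id53) recv 41: drop; pos3(id80) recv 53: drop; pos4(id64) recv 80: fwd; pos5(id34) recv 64: fwd; pos0(id83) recv 34: drop
Round 2: pos2(id53) recv 83: fwd; pos5(id34) recv 80: fwd; pos0(id83) recv 64: drop
Round 3: pos3(id80) recv 83: fwd; pos0(id83) recv 80: drop
Round 4: pos4(id64) recv 83: fwd
Round 5: pos5(id34) recv 83: fwd
Round 6: pos0(id83) recv 83: ELECTED

Answer: 34,64,80,83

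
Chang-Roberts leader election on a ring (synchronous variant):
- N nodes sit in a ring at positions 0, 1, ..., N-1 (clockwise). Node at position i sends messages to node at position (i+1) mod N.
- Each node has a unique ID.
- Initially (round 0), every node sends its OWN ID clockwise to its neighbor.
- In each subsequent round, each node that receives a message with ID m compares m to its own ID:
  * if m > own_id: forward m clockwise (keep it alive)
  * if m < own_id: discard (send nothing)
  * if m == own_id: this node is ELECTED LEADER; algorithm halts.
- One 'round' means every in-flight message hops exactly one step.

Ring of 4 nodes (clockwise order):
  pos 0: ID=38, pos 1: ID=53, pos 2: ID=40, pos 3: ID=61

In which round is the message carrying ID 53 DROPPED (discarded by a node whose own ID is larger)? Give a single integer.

Answer: 2

Derivation:
Round 1: pos1(id53) recv 38: drop; pos2(id40) recv 53: fwd; pos3(id61) recv 40: drop; pos0(id38) recv 61: fwd
Round 2: pos3(id61) recv 53: drop; pos1(id53) recv 61: fwd
Round 3: pos2(id40) recv 61: fwd
Round 4: pos3(id61) recv 61: ELECTED
Message ID 53 originates at pos 1; dropped at pos 3 in round 2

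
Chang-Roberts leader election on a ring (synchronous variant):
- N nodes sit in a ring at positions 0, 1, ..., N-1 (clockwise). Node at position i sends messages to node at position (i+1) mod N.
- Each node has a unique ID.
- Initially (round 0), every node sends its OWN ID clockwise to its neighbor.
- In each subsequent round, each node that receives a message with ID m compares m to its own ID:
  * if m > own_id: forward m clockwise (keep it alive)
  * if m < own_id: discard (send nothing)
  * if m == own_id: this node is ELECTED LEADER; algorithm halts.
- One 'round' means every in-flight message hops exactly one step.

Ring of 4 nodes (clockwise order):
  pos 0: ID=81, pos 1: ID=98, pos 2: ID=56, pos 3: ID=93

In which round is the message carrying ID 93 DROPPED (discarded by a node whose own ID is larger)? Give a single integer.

Answer: 2

Derivation:
Round 1: pos1(id98) recv 81: drop; pos2(id56) recv 98: fwd; pos3(id93) recv 56: drop; pos0(id81) recv 93: fwd
Round 2: pos3(id93) recv 98: fwd; pos1(id98) recv 93: drop
Round 3: pos0(id81) recv 98: fwd
Round 4: pos1(id98) recv 98: ELECTED
Message ID 93 originates at pos 3; dropped at pos 1 in round 2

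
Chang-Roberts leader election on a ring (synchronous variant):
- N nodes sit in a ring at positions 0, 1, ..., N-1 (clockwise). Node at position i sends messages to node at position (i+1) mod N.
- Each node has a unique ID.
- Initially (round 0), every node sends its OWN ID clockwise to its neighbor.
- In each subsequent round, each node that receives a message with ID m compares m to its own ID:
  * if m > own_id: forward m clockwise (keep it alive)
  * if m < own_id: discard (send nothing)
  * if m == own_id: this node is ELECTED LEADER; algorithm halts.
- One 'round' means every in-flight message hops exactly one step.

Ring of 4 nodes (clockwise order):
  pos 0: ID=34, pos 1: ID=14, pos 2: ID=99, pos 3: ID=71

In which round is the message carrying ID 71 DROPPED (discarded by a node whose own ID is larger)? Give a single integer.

Answer: 3

Derivation:
Round 1: pos1(id14) recv 34: fwd; pos2(id99) recv 14: drop; pos3(id71) recv 99: fwd; pos0(id34) recv 71: fwd
Round 2: pos2(id99) recv 34: drop; pos0(id34) recv 99: fwd; pos1(id14) recv 71: fwd
Round 3: pos1(id14) recv 99: fwd; pos2(id99) recv 71: drop
Round 4: pos2(id99) recv 99: ELECTED
Message ID 71 originates at pos 3; dropped at pos 2 in round 3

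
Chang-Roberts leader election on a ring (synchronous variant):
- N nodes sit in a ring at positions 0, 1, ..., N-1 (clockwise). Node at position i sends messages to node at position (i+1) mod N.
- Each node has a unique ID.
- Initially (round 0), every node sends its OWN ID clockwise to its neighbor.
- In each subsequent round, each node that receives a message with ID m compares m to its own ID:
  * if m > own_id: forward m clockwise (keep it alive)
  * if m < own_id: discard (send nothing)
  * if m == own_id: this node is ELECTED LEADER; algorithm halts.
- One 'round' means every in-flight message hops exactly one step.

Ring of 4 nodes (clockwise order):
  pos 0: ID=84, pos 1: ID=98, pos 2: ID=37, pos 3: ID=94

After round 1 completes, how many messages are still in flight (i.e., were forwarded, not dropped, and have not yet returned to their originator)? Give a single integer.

Answer: 2

Derivation:
Round 1: pos1(id98) recv 84: drop; pos2(id37) recv 98: fwd; pos3(id94) recv 37: drop; pos0(id84) recv 94: fwd
After round 1: 2 messages still in flight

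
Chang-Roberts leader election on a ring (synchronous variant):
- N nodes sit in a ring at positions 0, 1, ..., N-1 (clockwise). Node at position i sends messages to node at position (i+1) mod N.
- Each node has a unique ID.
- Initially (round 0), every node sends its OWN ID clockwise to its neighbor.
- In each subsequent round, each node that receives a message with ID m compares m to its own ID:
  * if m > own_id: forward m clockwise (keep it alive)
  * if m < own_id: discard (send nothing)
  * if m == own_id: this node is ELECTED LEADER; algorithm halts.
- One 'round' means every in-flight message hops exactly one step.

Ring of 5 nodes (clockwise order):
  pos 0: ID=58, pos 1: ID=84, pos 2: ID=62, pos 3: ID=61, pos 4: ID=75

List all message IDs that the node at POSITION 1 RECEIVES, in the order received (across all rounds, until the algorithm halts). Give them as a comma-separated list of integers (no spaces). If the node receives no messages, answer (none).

Round 1: pos1(id84) recv 58: drop; pos2(id62) recv 84: fwd; pos3(id61) recv 62: fwd; pos4(id75) recv 61: drop; pos0(id58) recv 75: fwd
Round 2: pos3(id61) recv 84: fwd; pos4(id75) recv 62: drop; pos1(id84) recv 75: drop
Round 3: pos4(id75) recv 84: fwd
Round 4: pos0(id58) recv 84: fwd
Round 5: pos1(id84) recv 84: ELECTED

Answer: 58,75,84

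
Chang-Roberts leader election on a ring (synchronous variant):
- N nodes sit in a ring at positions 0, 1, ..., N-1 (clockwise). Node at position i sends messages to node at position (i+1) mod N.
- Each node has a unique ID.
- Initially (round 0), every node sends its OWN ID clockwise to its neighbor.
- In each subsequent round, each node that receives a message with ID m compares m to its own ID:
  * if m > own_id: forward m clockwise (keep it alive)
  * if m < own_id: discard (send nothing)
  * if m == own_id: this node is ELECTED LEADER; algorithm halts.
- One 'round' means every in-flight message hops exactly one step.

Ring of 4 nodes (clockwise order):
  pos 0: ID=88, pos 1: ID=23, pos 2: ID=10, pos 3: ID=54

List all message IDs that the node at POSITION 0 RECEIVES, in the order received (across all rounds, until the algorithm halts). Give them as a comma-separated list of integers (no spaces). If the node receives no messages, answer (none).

Round 1: pos1(id23) recv 88: fwd; pos2(id10) recv 23: fwd; pos3(id54) recv 10: drop; pos0(id88) recv 54: drop
Round 2: pos2(id10) recv 88: fwd; pos3(id54) recv 23: drop
Round 3: pos3(id54) recv 88: fwd
Round 4: pos0(id88) recv 88: ELECTED

Answer: 54,88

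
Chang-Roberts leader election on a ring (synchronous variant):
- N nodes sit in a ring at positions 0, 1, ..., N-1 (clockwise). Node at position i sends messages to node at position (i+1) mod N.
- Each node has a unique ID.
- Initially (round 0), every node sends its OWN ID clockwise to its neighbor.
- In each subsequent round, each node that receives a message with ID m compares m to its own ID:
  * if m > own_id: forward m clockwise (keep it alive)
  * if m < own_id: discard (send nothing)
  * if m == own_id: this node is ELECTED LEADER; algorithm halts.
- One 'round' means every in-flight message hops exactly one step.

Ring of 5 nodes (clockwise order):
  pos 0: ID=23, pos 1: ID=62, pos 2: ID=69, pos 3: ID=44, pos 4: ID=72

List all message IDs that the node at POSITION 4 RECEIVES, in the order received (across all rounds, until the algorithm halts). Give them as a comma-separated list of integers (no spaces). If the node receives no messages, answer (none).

Answer: 44,69,72

Derivation:
Round 1: pos1(id62) recv 23: drop; pos2(id69) recv 62: drop; pos3(id44) recv 69: fwd; pos4(id72) recv 44: drop; pos0(id23) recv 72: fwd
Round 2: pos4(id72) recv 69: drop; pos1(id62) recv 72: fwd
Round 3: pos2(id69) recv 72: fwd
Round 4: pos3(id44) recv 72: fwd
Round 5: pos4(id72) recv 72: ELECTED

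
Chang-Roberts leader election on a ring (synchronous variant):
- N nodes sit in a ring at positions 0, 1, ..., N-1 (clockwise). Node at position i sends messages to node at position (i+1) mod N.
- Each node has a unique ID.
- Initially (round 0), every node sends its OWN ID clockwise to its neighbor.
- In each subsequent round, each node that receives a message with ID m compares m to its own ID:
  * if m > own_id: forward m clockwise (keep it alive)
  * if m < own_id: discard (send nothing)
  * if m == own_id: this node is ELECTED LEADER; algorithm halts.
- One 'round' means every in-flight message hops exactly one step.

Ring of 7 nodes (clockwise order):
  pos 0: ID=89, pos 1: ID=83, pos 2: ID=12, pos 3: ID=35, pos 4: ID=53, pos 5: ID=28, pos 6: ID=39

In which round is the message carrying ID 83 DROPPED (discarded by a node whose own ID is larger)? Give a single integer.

Round 1: pos1(id83) recv 89: fwd; pos2(id12) recv 83: fwd; pos3(id35) recv 12: drop; pos4(id53) recv 35: drop; pos5(id28) recv 53: fwd; pos6(id39) recv 28: drop; pos0(id89) recv 39: drop
Round 2: pos2(id12) recv 89: fwd; pos3(id35) recv 83: fwd; pos6(id39) recv 53: fwd
Round 3: pos3(id35) recv 89: fwd; pos4(id53) recv 83: fwd; pos0(id89) recv 53: drop
Round 4: pos4(id53) recv 89: fwd; pos5(id28) recv 83: fwd
Round 5: pos5(id28) recv 89: fwd; pos6(id39) recv 83: fwd
Round 6: pos6(id39) recv 89: fwd; pos0(id89) recv 83: drop
Round 7: pos0(id89) recv 89: ELECTED
Message ID 83 originates at pos 1; dropped at pos 0 in round 6

Answer: 6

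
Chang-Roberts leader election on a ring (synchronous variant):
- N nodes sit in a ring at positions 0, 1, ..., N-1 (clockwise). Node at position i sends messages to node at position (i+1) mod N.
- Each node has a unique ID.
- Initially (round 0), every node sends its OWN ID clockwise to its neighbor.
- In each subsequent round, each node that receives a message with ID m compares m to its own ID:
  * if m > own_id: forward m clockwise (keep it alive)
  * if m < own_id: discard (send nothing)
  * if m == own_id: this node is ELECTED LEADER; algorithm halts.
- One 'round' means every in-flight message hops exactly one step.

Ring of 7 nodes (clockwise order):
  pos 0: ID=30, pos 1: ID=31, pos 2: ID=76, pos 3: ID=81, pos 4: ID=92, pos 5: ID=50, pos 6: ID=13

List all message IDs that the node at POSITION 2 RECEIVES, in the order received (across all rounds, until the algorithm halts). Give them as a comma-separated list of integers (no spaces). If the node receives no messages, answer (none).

Answer: 31,50,92

Derivation:
Round 1: pos1(id31) recv 30: drop; pos2(id76) recv 31: drop; pos3(id81) recv 76: drop; pos4(id92) recv 81: drop; pos5(id50) recv 92: fwd; pos6(id13) recv 50: fwd; pos0(id30) recv 13: drop
Round 2: pos6(id13) recv 92: fwd; pos0(id30) recv 50: fwd
Round 3: pos0(id30) recv 92: fwd; pos1(id31) recv 50: fwd
Round 4: pos1(id31) recv 92: fwd; pos2(id76) recv 50: drop
Round 5: pos2(id76) recv 92: fwd
Round 6: pos3(id81) recv 92: fwd
Round 7: pos4(id92) recv 92: ELECTED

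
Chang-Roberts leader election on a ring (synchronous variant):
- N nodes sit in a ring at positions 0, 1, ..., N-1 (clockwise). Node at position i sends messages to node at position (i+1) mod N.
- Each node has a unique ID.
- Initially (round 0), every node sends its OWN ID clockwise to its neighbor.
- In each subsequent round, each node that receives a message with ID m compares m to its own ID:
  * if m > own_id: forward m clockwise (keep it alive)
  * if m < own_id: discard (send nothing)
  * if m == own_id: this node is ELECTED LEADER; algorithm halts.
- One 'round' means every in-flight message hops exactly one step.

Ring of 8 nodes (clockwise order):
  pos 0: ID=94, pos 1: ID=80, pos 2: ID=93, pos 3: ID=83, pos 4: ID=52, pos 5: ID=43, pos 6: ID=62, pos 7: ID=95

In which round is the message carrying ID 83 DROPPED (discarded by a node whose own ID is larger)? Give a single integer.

Round 1: pos1(id80) recv 94: fwd; pos2(id93) recv 80: drop; pos3(id83) recv 93: fwd; pos4(id52) recv 83: fwd; pos5(id43) recv 52: fwd; pos6(id62) recv 43: drop; pos7(id95) recv 62: drop; pos0(id94) recv 95: fwd
Round 2: pos2(id93) recv 94: fwd; pos4(id52) recv 93: fwd; pos5(id43) recv 83: fwd; pos6(id62) recv 52: drop; pos1(id80) recv 95: fwd
Round 3: pos3(id83) recv 94: fwd; pos5(id43) recv 93: fwd; pos6(id62) recv 83: fwd; pos2(id93) recv 95: fwd
Round 4: pos4(id52) recv 94: fwd; pos6(id62) recv 93: fwd; pos7(id95) recv 83: drop; pos3(id83) recv 95: fwd
Round 5: pos5(id43) recv 94: fwd; pos7(id95) recv 93: drop; pos4(id52) recv 95: fwd
Round 6: pos6(id62) recv 94: fwd; pos5(id43) recv 95: fwd
Round 7: pos7(id95) recv 94: drop; pos6(id62) recv 95: fwd
Round 8: pos7(id95) recv 95: ELECTED
Message ID 83 originates at pos 3; dropped at pos 7 in round 4

Answer: 4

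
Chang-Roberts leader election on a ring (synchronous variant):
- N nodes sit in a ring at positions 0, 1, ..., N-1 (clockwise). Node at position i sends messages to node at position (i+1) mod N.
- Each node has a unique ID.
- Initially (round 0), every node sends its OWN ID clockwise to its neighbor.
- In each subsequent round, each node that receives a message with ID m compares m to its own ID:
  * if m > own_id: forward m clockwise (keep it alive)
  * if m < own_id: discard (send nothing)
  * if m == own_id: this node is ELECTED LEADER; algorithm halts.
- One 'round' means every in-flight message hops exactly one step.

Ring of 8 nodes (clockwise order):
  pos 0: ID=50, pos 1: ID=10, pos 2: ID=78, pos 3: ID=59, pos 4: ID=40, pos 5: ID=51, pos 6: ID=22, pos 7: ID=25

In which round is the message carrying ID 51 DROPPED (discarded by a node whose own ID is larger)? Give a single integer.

Round 1: pos1(id10) recv 50: fwd; pos2(id78) recv 10: drop; pos3(id59) recv 78: fwd; pos4(id40) recv 59: fwd; pos5(id51) recv 40: drop; pos6(id22) recv 51: fwd; pos7(id25) recv 22: drop; pos0(id50) recv 25: drop
Round 2: pos2(id78) recv 50: drop; pos4(id40) recv 78: fwd; pos5(id51) recv 59: fwd; pos7(id25) recv 51: fwd
Round 3: pos5(id51) recv 78: fwd; pos6(id22) recv 59: fwd; pos0(id50) recv 51: fwd
Round 4: pos6(id22) recv 78: fwd; pos7(id25) recv 59: fwd; pos1(id10) recv 51: fwd
Round 5: pos7(id25) recv 78: fwd; pos0(id50) recv 59: fwd; pos2(id78) recv 51: drop
Round 6: pos0(id50) recv 78: fwd; pos1(id10) recv 59: fwd
Round 7: pos1(id10) recv 78: fwd; pos2(id78) recv 59: drop
Round 8: pos2(id78) recv 78: ELECTED
Message ID 51 originates at pos 5; dropped at pos 2 in round 5

Answer: 5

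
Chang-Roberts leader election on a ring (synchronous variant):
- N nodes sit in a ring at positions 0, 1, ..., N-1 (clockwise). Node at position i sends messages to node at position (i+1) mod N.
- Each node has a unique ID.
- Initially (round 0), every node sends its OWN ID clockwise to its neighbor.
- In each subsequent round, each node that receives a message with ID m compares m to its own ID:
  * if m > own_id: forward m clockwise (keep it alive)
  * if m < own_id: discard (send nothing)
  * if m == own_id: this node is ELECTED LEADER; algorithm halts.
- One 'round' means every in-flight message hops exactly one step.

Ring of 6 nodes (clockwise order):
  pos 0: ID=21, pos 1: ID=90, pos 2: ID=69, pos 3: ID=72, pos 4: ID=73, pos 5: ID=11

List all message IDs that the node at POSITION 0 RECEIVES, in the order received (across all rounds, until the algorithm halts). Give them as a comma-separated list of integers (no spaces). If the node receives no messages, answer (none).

Round 1: pos1(id90) recv 21: drop; pos2(id69) recv 90: fwd; pos3(id72) recv 69: drop; pos4(id73) recv 72: drop; pos5(id11) recv 73: fwd; pos0(id21) recv 11: drop
Round 2: pos3(id72) recv 90: fwd; pos0(id21) recv 73: fwd
Round 3: pos4(id73) recv 90: fwd; pos1(id90) recv 73: drop
Round 4: pos5(id11) recv 90: fwd
Round 5: pos0(id21) recv 90: fwd
Round 6: pos1(id90) recv 90: ELECTED

Answer: 11,73,90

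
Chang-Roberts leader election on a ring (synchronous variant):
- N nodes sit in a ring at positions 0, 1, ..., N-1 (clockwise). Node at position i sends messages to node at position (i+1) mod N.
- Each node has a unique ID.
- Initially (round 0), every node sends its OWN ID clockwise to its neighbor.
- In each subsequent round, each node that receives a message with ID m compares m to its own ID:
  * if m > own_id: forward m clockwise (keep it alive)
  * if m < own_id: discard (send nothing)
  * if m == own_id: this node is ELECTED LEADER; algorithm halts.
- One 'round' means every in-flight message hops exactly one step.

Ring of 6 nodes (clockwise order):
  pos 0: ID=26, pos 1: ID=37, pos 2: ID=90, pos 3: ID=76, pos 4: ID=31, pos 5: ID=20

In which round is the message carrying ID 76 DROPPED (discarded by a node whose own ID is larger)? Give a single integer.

Round 1: pos1(id37) recv 26: drop; pos2(id90) recv 37: drop; pos3(id76) recv 90: fwd; pos4(id31) recv 76: fwd; pos5(id20) recv 31: fwd; pos0(id26) recv 20: drop
Round 2: pos4(id31) recv 90: fwd; pos5(id20) recv 76: fwd; pos0(id26) recv 31: fwd
Round 3: pos5(id20) recv 90: fwd; pos0(id26) recv 76: fwd; pos1(id37) recv 31: drop
Round 4: pos0(id26) recv 90: fwd; pos1(id37) recv 76: fwd
Round 5: pos1(id37) recv 90: fwd; pos2(id90) recv 76: drop
Round 6: pos2(id90) recv 90: ELECTED
Message ID 76 originates at pos 3; dropped at pos 2 in round 5

Answer: 5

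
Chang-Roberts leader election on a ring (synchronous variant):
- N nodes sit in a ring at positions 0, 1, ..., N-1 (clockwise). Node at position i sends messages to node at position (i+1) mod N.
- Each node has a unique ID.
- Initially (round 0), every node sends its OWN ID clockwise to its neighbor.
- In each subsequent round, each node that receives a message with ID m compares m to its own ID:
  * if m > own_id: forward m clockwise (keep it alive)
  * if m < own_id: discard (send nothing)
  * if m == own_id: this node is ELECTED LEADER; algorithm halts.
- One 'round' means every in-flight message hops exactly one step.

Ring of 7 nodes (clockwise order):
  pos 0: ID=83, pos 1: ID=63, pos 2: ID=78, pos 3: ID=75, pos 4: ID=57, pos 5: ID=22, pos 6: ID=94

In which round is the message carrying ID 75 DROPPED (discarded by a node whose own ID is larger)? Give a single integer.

Round 1: pos1(id63) recv 83: fwd; pos2(id78) recv 63: drop; pos3(id75) recv 78: fwd; pos4(id57) recv 75: fwd; pos5(id22) recv 57: fwd; pos6(id94) recv 22: drop; pos0(id83) recv 94: fwd
Round 2: pos2(id78) recv 83: fwd; pos4(id57) recv 78: fwd; pos5(id22) recv 75: fwd; pos6(id94) recv 57: drop; pos1(id63) recv 94: fwd
Round 3: pos3(id75) recv 83: fwd; pos5(id22) recv 78: fwd; pos6(id94) recv 75: drop; pos2(id78) recv 94: fwd
Round 4: pos4(id57) recv 83: fwd; pos6(id94) recv 78: drop; pos3(id75) recv 94: fwd
Round 5: pos5(id22) recv 83: fwd; pos4(id57) recv 94: fwd
Round 6: pos6(id94) recv 83: drop; pos5(id22) recv 94: fwd
Round 7: pos6(id94) recv 94: ELECTED
Message ID 75 originates at pos 3; dropped at pos 6 in round 3

Answer: 3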